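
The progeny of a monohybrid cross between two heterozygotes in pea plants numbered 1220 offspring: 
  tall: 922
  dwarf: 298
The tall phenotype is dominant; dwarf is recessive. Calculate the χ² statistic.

For a monohybrid cross between heterozygotes with complete dominance, the expected phenotypic ratio is 3:1.
The 3:1 ratio has 4 parts, so with N = 1220 the expected counts are:
  tall: 1220 × 3/4 = 915
  dwarf: 1220 × 1/4 = 305
χ² = Σ (O − E)² / E
  tall: (922 − 915)² / 915 = 0.0536
  dwarf: (298 − 305)² / 305 = 0.1607
χ² = 0.0536 + 0.1607 = 0.2143 ≈ 0.214

0.214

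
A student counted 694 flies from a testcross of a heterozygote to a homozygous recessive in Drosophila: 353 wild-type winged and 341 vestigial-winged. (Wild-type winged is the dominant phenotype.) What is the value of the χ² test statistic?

A testcross of a heterozygote (Aa × aa) gives a 1:1 phenotypic ratio.
Expected counts for N = 694 under a 1:1 ratio (total parts = 2):
  wild-type winged: 694 × 1/2 = 347
  vestigial-winged: 694 × 1/2 = 347
χ² = Σ (O − E)² / E
  wild-type winged: (353 − 347)² / 347 = 0.1037
  vestigial-winged: (341 − 347)² / 347 = 0.1037
χ² = 0.1037 + 0.1037 = 0.2074 ≈ 0.207

0.207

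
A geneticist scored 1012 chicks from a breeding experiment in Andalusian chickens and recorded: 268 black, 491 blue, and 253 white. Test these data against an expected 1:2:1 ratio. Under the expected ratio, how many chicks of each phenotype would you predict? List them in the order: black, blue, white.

253, 506, 253

Under the 1:2:1 hypothesis (Σ ratio = 4, N = 1012):
  black: 1012 × 1/4 = 253
  blue: 1012 × 2/4 = 506
  white: 1012 × 1/4 = 253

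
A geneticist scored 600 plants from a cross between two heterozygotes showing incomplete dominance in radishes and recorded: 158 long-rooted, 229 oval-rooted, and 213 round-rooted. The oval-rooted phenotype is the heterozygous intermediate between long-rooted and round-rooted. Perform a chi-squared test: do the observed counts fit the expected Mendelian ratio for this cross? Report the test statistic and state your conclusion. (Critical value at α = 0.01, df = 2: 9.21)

43.690; not consistent

With incomplete dominance, a heterozygote × heterozygote cross gives a 1:2:1 phenotypic ratio.
Expected counts for N = 600 under a 1:2:1 ratio (total parts = 4):
  long-rooted: 600 × 1/4 = 150
  oval-rooted: 600 × 2/4 = 300
  round-rooted: 600 × 1/4 = 150
χ² = Σ (O − E)² / E
  long-rooted: (158 − 150)² / 150 = 0.4267
  oval-rooted: (229 − 300)² / 300 = 16.8033
  round-rooted: (213 − 150)² / 150 = 26.4600
χ² = 0.4267 + 16.8033 + 26.4600 = 43.690
Degrees of freedom = 3 − 1 = 2; critical value at α = 0.01 is 9.21.
Since 43.690 > 9.21, we reject the null hypothesis — the data do not fit the 1:2:1 ratio.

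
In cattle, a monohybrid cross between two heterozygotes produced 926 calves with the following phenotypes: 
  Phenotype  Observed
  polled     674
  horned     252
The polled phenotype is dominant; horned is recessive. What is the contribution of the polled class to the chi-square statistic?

0.605

For a monohybrid cross between heterozygotes with complete dominance, the expected phenotypic ratio is 3:1.
Under the 3:1 hypothesis (Σ ratio = 4, N = 926):
  polled: 926 × 3/4 = 694.5
  horned: 926 × 1/4 = 231.5
Contribution of polled: (674 − 694.5)² / 694.5 = 0.6051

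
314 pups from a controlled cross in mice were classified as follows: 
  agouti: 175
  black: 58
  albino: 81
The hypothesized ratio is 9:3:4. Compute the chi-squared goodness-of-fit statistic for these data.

Under the 9:3:4 hypothesis (Σ ratio = 16, N = 314):
  agouti: 314 × 9/16 = 176.625
  black: 314 × 3/16 = 58.875
  albino: 314 × 4/16 = 78.5
χ² = Σ (O − E)² / E
  agouti: (175 − 176.625)² / 176.625 = 0.0150
  black: (58 − 58.875)² / 58.875 = 0.0130
  albino: (81 − 78.5)² / 78.5 = 0.0796
χ² = 0.0150 + 0.0130 + 0.0796 = 0.1076 ≈ 0.108

0.108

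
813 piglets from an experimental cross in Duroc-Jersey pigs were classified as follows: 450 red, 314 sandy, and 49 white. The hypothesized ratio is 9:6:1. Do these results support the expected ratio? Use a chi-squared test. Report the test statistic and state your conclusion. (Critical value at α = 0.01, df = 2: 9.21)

Expected counts for N = 813 under a 9:6:1 ratio (total parts = 16):
  red: 813 × 9/16 = 457.3125
  sandy: 813 × 6/16 = 304.875
  white: 813 × 1/16 = 50.8125
χ² = Σ (O − E)² / E
  red: (450 − 457.3125)² / 457.3125 = 0.1169
  sandy: (314 − 304.875)² / 304.875 = 0.2731
  white: (49 − 50.8125)² / 50.8125 = 0.0647
χ² = 0.1169 + 0.2731 + 0.0647 = 0.4547 ≈ 0.455
Degrees of freedom = 3 − 1 = 2; critical value at α = 0.01 is 9.21.
Since 0.455 < 9.21, we fail to reject the null hypothesis — the data are consistent with the 9:6:1 ratio.

0.455; consistent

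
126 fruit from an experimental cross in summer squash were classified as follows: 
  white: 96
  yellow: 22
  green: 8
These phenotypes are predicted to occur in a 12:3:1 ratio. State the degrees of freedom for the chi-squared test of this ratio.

2

A goodness-of-fit test with 3 phenotype classes has df = 3 − 1 = 2.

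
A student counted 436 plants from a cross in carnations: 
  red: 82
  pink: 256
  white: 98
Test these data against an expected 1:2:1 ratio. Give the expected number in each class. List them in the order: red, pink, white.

109, 218, 109

Under the 1:2:1 hypothesis (Σ ratio = 4, N = 436):
  red: 436 × 1/4 = 109
  pink: 436 × 2/4 = 218
  white: 436 × 1/4 = 109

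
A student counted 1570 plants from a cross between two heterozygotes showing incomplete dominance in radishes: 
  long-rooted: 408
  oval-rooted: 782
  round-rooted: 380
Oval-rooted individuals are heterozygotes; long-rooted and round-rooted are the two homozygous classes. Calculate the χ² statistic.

With incomplete dominance, a heterozygote × heterozygote cross gives a 1:2:1 phenotypic ratio.
The 1:2:1 ratio has 4 parts, so with N = 1570 the expected counts are:
  long-rooted: 1570 × 1/4 = 392.5
  oval-rooted: 1570 × 2/4 = 785
  round-rooted: 1570 × 1/4 = 392.5
χ² = Σ (O − E)² / E
  long-rooted: (408 − 392.5)² / 392.5 = 0.6121
  oval-rooted: (782 − 785)² / 785 = 0.0115
  round-rooted: (380 − 392.5)² / 392.5 = 0.3981
χ² = 0.6121 + 0.0115 + 0.3981 = 1.0217 ≈ 1.022

1.022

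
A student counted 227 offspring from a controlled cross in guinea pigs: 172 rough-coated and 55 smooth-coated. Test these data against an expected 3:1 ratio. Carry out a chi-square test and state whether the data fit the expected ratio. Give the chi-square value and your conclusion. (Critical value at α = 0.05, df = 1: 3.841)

0.072; consistent

Under the 3:1 hypothesis (Σ ratio = 4, N = 227):
  rough-coated: 227 × 3/4 = 170.25
  smooth-coated: 227 × 1/4 = 56.75
χ² = Σ (O − E)² / E
  rough-coated: (172 − 170.25)² / 170.25 = 0.0180
  smooth-coated: (55 − 56.75)² / 56.75 = 0.0540
χ² = 0.0180 + 0.0540 = 0.072
Degrees of freedom = 2 − 1 = 1; critical value at α = 0.05 is 3.841.
Since 0.072 < 3.841, we fail to reject the null hypothesis — the data are consistent with the 3:1 ratio.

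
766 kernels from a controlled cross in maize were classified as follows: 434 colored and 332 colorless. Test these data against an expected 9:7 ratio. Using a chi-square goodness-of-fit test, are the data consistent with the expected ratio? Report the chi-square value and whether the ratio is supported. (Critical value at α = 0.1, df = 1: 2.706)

Expected counts for N = 766 under a 9:7 ratio (total parts = 16):
  colored: 766 × 9/16 = 430.875
  colorless: 766 × 7/16 = 335.125
χ² = Σ (O − E)² / E
  colored: (434 − 430.875)² / 430.875 = 0.0227
  colorless: (332 − 335.125)² / 335.125 = 0.0291
χ² = 0.0227 + 0.0291 = 0.0518 ≈ 0.052
Degrees of freedom = 2 − 1 = 1; critical value at α = 0.1 is 2.706.
Since 0.052 < 2.706, we fail to reject the null hypothesis — the data are consistent with the 9:7 ratio.

0.052; consistent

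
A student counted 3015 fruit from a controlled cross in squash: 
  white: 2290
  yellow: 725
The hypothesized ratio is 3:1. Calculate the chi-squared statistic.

1.462

The 3:1 ratio has 4 parts, so with N = 3015 the expected counts are:
  white: 3015 × 3/4 = 2261.25
  yellow: 3015 × 1/4 = 753.75
χ² = Σ (O − E)² / E
  white: (2290 − 2261.25)² / 2261.25 = 0.3655
  yellow: (725 − 753.75)² / 753.75 = 1.0966
χ² = 0.3655 + 1.0966 = 1.4621 ≈ 1.462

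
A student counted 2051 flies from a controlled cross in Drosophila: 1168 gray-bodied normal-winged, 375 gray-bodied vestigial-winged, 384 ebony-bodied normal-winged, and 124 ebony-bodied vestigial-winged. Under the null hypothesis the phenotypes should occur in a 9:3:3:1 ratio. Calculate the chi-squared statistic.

Under the 9:3:3:1 hypothesis (Σ ratio = 16, N = 2051):
  gray-bodied normal-winged: 2051 × 9/16 = 1153.6875
  gray-bodied vestigial-winged: 2051 × 3/16 = 384.5625
  ebony-bodied normal-winged: 2051 × 3/16 = 384.5625
  ebony-bodied vestigial-winged: 2051 × 1/16 = 128.1875
χ² = Σ (O − E)² / E
  gray-bodied normal-winged: (1168 − 1153.6875)² / 1153.6875 = 0.1776
  gray-bodied vestigial-winged: (375 − 384.5625)² / 384.5625 = 0.2378
  ebony-bodied normal-winged: (384 − 384.5625)² / 384.5625 = 0.0008
  ebony-bodied vestigial-winged: (124 − 128.1875)² / 128.1875 = 0.1368
χ² = 0.1776 + 0.2378 + 0.0008 + 0.1368 = 0.553

0.553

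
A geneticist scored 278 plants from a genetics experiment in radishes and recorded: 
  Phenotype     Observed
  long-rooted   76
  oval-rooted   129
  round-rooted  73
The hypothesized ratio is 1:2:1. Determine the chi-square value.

Total ratio parts = 4. Expected numbers out of 278:
  long-rooted: 278 × 1/4 = 69.5
  oval-rooted: 278 × 2/4 = 139
  round-rooted: 278 × 1/4 = 69.5
χ² = Σ (O − E)² / E
  long-rooted: (76 − 69.5)² / 69.5 = 0.6079
  oval-rooted: (129 − 139)² / 139 = 0.7194
  round-rooted: (73 − 69.5)² / 69.5 = 0.1763
χ² = 0.6079 + 0.7194 + 0.1763 = 1.5036 ≈ 1.504

1.504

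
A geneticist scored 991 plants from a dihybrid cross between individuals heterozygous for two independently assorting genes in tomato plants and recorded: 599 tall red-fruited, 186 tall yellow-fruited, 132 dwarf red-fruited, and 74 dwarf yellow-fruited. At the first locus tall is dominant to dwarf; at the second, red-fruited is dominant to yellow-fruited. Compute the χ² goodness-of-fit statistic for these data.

21.033

A dihybrid F₂ with independent assortment and complete dominance at both loci gives a 9:3:3:1 phenotypic ratio.
Total ratio parts = 16. Expected numbers out of 991:
  tall red-fruited: 991 × 9/16 = 557.4375
  tall yellow-fruited: 991 × 3/16 = 185.8125
  dwarf red-fruited: 991 × 3/16 = 185.8125
  dwarf yellow-fruited: 991 × 1/16 = 61.9375
χ² = Σ (O − E)² / E
  tall red-fruited: (599 − 557.4375)² / 557.4375 = 3.0989
  tall yellow-fruited: (186 − 185.8125)² / 185.8125 = 0.0002
  dwarf red-fruited: (132 − 185.8125)² / 185.8125 = 15.5844
  dwarf yellow-fruited: (74 − 61.9375)² / 61.9375 = 2.3492
χ² = 3.0989 + 0.0002 + 15.5844 + 2.3492 = 21.0327 ≈ 21.033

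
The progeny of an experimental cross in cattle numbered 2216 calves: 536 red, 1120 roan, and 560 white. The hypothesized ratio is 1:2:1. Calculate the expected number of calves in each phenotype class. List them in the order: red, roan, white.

Under the 1:2:1 hypothesis (Σ ratio = 4, N = 2216):
  red: 2216 × 1/4 = 554
  roan: 2216 × 2/4 = 1108
  white: 2216 × 1/4 = 554

554, 1108, 554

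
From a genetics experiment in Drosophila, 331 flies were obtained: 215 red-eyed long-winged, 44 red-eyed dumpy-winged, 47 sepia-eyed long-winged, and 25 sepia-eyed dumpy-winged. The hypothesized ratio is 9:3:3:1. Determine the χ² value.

Under the 9:3:3:1 hypothesis (Σ ratio = 16, N = 331):
  red-eyed long-winged: 331 × 9/16 = 186.1875
  red-eyed dumpy-winged: 331 × 3/16 = 62.0625
  sepia-eyed long-winged: 331 × 3/16 = 62.0625
  sepia-eyed dumpy-winged: 331 × 1/16 = 20.6875
χ² = Σ (O − E)² / E
  red-eyed long-winged: (215 − 186.1875)² / 186.1875 = 4.4587
  red-eyed dumpy-winged: (44 − 62.0625)² / 62.0625 = 5.2569
  sepia-eyed long-winged: (47 − 62.0625)² / 62.0625 = 3.6557
  sepia-eyed dumpy-winged: (25 − 20.6875)² / 20.6875 = 0.8990
χ² = 4.4587 + 5.2569 + 3.6557 + 0.8990 = 14.2703 ≈ 14.270

14.270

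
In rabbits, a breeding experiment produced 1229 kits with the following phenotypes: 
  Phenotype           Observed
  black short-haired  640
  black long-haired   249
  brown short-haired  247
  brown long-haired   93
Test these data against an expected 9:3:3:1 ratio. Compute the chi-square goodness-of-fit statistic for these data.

Under the 9:3:3:1 hypothesis (Σ ratio = 16, N = 1229):
  black short-haired: 1229 × 9/16 = 691.3125
  black long-haired: 1229 × 3/16 = 230.4375
  brown short-haired: 1229 × 3/16 = 230.4375
  brown long-haired: 1229 × 1/16 = 76.8125
χ² = Σ (O − E)² / E
  black short-haired: (640 − 691.3125)² / 691.3125 = 3.8087
  black long-haired: (249 − 230.4375)² / 230.4375 = 1.4953
  brown short-haired: (247 − 230.4375)² / 230.4375 = 1.1904
  brown long-haired: (93 − 76.8125)² / 76.8125 = 3.4114
χ² = 3.8087 + 1.4953 + 1.1904 + 3.4114 = 9.9058 ≈ 9.906

9.906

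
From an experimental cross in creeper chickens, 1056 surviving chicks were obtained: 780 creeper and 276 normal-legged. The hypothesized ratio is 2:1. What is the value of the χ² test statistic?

24.614

Under the 2:1 hypothesis (Σ ratio = 3, N = 1056):
  creeper: 1056 × 2/3 = 704
  normal-legged: 1056 × 1/3 = 352
χ² = Σ (O − E)² / E
  creeper: (780 − 704)² / 704 = 8.2045
  normal-legged: (276 − 352)² / 352 = 16.4091
χ² = 8.2045 + 16.4091 = 24.6136 ≈ 24.614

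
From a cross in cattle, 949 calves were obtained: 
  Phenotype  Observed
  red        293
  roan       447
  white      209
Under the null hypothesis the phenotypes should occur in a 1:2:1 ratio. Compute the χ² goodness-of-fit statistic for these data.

18.058

Total ratio parts = 4. Expected numbers out of 949:
  red: 949 × 1/4 = 237.25
  roan: 949 × 2/4 = 474.5
  white: 949 × 1/4 = 237.25
χ² = Σ (O − E)² / E
  red: (293 − 237.25)² / 237.25 = 13.1004
  roan: (447 − 474.5)² / 474.5 = 1.5938
  white: (209 − 237.25)² / 237.25 = 3.3638
χ² = 13.1004 + 1.5938 + 3.3638 = 18.058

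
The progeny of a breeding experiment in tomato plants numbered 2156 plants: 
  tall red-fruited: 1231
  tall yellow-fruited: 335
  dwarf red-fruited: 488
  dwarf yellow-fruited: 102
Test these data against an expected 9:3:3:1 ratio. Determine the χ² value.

37.448

Expected counts for N = 2156 under a 9:3:3:1 ratio (total parts = 16):
  tall red-fruited: 2156 × 9/16 = 1212.75
  tall yellow-fruited: 2156 × 3/16 = 404.25
  dwarf red-fruited: 2156 × 3/16 = 404.25
  dwarf yellow-fruited: 2156 × 1/16 = 134.75
χ² = Σ (O − E)² / E
  tall red-fruited: (1231 − 1212.75)² / 1212.75 = 0.2746
  tall yellow-fruited: (335 − 404.25)² / 404.25 = 11.8629
  dwarf red-fruited: (488 − 404.25)² / 404.25 = 17.3508
  dwarf yellow-fruited: (102 − 134.75)² / 134.75 = 7.9596
χ² = 0.2746 + 11.8629 + 17.3508 + 7.9596 = 37.4479 ≈ 37.448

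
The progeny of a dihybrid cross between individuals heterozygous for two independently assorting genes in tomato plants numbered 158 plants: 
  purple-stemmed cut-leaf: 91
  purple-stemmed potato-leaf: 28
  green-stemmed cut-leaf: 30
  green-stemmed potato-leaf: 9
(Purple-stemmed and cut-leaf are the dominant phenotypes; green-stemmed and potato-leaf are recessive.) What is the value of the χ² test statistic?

A dihybrid F₂ with independent assortment and complete dominance at both loci gives a 9:3:3:1 phenotypic ratio.
Total ratio parts = 16. Expected numbers out of 158:
  purple-stemmed cut-leaf: 158 × 9/16 = 88.875
  purple-stemmed potato-leaf: 158 × 3/16 = 29.625
  green-stemmed cut-leaf: 158 × 3/16 = 29.625
  green-stemmed potato-leaf: 158 × 1/16 = 9.875
χ² = Σ (O − E)² / E
  purple-stemmed cut-leaf: (91 − 88.875)² / 88.875 = 0.0508
  purple-stemmed potato-leaf: (28 − 29.625)² / 29.625 = 0.0891
  green-stemmed cut-leaf: (30 − 29.625)² / 29.625 = 0.0047
  green-stemmed potato-leaf: (9 − 9.875)² / 9.875 = 0.0775
χ² = 0.0508 + 0.0891 + 0.0047 + 0.0775 = 0.2221 ≈ 0.222

0.222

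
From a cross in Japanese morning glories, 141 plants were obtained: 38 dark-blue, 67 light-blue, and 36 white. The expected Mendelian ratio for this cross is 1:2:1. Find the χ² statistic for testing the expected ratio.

0.404

Expected counts for N = 141 under a 1:2:1 ratio (total parts = 4):
  dark-blue: 141 × 1/4 = 35.25
  light-blue: 141 × 2/4 = 70.5
  white: 141 × 1/4 = 35.25
χ² = Σ (O − E)² / E
  dark-blue: (38 − 35.25)² / 35.25 = 0.2145
  light-blue: (67 − 70.5)² / 70.5 = 0.1738
  white: (36 − 35.25)² / 35.25 = 0.0160
χ² = 0.2145 + 0.1738 + 0.0160 = 0.4043 ≈ 0.404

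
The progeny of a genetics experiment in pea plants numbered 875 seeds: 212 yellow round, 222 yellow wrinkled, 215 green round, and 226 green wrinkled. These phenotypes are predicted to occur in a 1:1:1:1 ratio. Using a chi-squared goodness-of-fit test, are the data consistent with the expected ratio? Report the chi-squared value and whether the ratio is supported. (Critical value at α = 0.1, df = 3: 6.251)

0.561; consistent

Expected counts for N = 875 under a 1:1:1:1 ratio (total parts = 4):
  yellow round: 875 × 1/4 = 218.75
  yellow wrinkled: 875 × 1/4 = 218.75
  green round: 875 × 1/4 = 218.75
  green wrinkled: 875 × 1/4 = 218.75
χ² = Σ (O − E)² / E
  yellow round: (212 − 218.75)² / 218.75 = 0.2083
  yellow wrinkled: (222 − 218.75)² / 218.75 = 0.0483
  green round: (215 − 218.75)² / 218.75 = 0.0643
  green wrinkled: (226 − 218.75)² / 218.75 = 0.2403
χ² = 0.2083 + 0.0483 + 0.0643 + 0.2403 = 0.5612 ≈ 0.561
Degrees of freedom = 4 − 1 = 3; critical value at α = 0.1 is 6.251.
Since 0.561 < 6.251, we fail to reject the null hypothesis — the data are consistent with the 1:1:1:1 ratio.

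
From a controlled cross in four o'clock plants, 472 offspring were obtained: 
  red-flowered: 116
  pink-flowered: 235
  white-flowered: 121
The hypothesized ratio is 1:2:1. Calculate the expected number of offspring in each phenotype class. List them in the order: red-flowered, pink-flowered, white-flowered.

The 1:2:1 ratio has 4 parts, so with N = 472 the expected counts are:
  red-flowered: 472 × 1/4 = 118
  pink-flowered: 472 × 2/4 = 236
  white-flowered: 472 × 1/4 = 118

118, 236, 118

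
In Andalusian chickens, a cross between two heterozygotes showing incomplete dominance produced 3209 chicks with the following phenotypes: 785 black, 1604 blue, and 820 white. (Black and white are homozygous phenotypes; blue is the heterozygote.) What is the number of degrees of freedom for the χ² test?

With incomplete dominance, a heterozygote × heterozygote cross gives a 1:2:1 phenotypic ratio.
A goodness-of-fit test with 3 phenotype classes has df = 3 − 1 = 2.

2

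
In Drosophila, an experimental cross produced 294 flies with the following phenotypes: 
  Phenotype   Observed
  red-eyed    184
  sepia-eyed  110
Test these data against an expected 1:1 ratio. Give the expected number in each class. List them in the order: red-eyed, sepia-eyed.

147, 147

Expected counts for N = 294 under a 1:1 ratio (total parts = 2):
  red-eyed: 294 × 1/2 = 147
  sepia-eyed: 294 × 1/2 = 147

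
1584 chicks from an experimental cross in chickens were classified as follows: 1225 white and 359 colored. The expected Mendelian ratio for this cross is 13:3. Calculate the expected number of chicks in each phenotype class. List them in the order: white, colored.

1287, 297

Total ratio parts = 16. Expected numbers out of 1584:
  white: 1584 × 13/16 = 1287
  colored: 1584 × 3/16 = 297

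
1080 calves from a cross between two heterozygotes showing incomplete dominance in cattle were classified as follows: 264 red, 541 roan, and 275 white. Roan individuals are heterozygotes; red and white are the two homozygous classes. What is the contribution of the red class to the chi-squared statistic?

0.133

With incomplete dominance, a heterozygote × heterozygote cross gives a 1:2:1 phenotypic ratio.
Total ratio parts = 4. Expected numbers out of 1080:
  red: 1080 × 1/4 = 270
  roan: 1080 × 2/4 = 540
  white: 1080 × 1/4 = 270
Contribution of red: (264 − 270)² / 270 = 0.1333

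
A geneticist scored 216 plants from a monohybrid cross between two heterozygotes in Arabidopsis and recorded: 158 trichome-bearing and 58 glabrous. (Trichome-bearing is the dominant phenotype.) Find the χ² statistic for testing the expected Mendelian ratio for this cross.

0.395

For a monohybrid cross between heterozygotes with complete dominance, the expected phenotypic ratio is 3:1.
Under the 3:1 hypothesis (Σ ratio = 4, N = 216):
  trichome-bearing: 216 × 3/4 = 162
  glabrous: 216 × 1/4 = 54
χ² = Σ (O − E)² / E
  trichome-bearing: (158 − 162)² / 162 = 0.0988
  glabrous: (58 − 54)² / 54 = 0.2963
χ² = 0.0988 + 0.2963 = 0.3951 ≈ 0.395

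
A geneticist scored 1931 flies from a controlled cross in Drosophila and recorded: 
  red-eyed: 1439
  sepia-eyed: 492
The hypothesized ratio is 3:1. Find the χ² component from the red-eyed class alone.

Expected counts for N = 1931 under a 3:1 ratio (total parts = 4):
  red-eyed: 1931 × 3/4 = 1448.25
  sepia-eyed: 1931 × 1/4 = 482.75
Contribution of red-eyed: (1439 − 1448.25)² / 1448.25 = 0.0591

0.059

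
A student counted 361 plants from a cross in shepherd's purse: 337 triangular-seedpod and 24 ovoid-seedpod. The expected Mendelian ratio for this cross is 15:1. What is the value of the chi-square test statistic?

0.098

The 15:1 ratio has 16 parts, so with N = 361 the expected counts are:
  triangular-seedpod: 361 × 15/16 = 338.4375
  ovoid-seedpod: 361 × 1/16 = 22.5625
χ² = Σ (O − E)² / E
  triangular-seedpod: (337 − 338.4375)² / 338.4375 = 0.0061
  ovoid-seedpod: (24 − 22.5625)² / 22.5625 = 0.0916
χ² = 0.0061 + 0.0916 = 0.0977 ≈ 0.098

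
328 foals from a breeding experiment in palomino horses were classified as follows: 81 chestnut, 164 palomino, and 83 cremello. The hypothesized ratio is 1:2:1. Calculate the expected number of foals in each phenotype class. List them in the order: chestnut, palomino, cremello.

Total ratio parts = 4. Expected numbers out of 328:
  chestnut: 328 × 1/4 = 82
  palomino: 328 × 2/4 = 164
  cremello: 328 × 1/4 = 82

82, 164, 82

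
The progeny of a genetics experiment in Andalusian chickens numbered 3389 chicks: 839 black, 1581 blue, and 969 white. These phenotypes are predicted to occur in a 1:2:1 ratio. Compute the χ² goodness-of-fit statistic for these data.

25.178

Expected counts for N = 3389 under a 1:2:1 ratio (total parts = 4):
  black: 3389 × 1/4 = 847.25
  blue: 3389 × 2/4 = 1694.5
  white: 3389 × 1/4 = 847.25
χ² = Σ (O − E)² / E
  black: (839 − 847.25)² / 847.25 = 0.0803
  blue: (1581 − 1694.5)² / 1694.5 = 7.6024
  white: (969 − 847.25)² / 847.25 = 17.4955
χ² = 0.0803 + 7.6024 + 17.4955 = 25.1782 ≈ 25.178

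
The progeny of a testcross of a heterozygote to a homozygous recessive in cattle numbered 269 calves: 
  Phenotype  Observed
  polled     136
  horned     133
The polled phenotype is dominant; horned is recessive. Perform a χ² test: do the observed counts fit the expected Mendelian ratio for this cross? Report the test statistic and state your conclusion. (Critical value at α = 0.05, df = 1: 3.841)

A testcross of a heterozygote (Aa × aa) gives a 1:1 phenotypic ratio.
Under the 1:1 hypothesis (Σ ratio = 2, N = 269):
  polled: 269 × 1/2 = 134.5
  horned: 269 × 1/2 = 134.5
χ² = Σ (O − E)² / E
  polled: (136 − 134.5)² / 134.5 = 0.0167
  horned: (133 − 134.5)² / 134.5 = 0.0167
χ² = 0.0167 + 0.0167 = 0.0334 ≈ 0.033
Degrees of freedom = 2 − 1 = 1; critical value at α = 0.05 is 3.841.
Since 0.033 < 3.841, we fail to reject the null hypothesis — the data are consistent with the 1:1 ratio.

0.033; consistent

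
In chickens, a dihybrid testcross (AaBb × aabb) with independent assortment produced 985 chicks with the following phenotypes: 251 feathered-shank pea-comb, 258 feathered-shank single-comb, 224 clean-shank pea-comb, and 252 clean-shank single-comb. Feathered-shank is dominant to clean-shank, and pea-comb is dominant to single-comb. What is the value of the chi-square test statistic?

2.797

A dihybrid testcross with independent assortment gives a 1:1:1:1 ratio.
Total ratio parts = 4. Expected numbers out of 985:
  feathered-shank pea-comb: 985 × 1/4 = 246.25
  feathered-shank single-comb: 985 × 1/4 = 246.25
  clean-shank pea-comb: 985 × 1/4 = 246.25
  clean-shank single-comb: 985 × 1/4 = 246.25
χ² = Σ (O − E)² / E
  feathered-shank pea-comb: (251 − 246.25)² / 246.25 = 0.0916
  feathered-shank single-comb: (258 − 246.25)² / 246.25 = 0.5607
  clean-shank pea-comb: (224 − 246.25)² / 246.25 = 2.0104
  clean-shank single-comb: (252 − 246.25)² / 246.25 = 0.1343
χ² = 0.0916 + 0.5607 + 2.0104 + 0.1343 = 2.797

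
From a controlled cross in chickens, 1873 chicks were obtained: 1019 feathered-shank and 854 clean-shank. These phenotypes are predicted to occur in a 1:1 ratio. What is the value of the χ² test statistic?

14.536

Under the 1:1 hypothesis (Σ ratio = 2, N = 1873):
  feathered-shank: 1873 × 1/2 = 936.5
  clean-shank: 1873 × 1/2 = 936.5
χ² = Σ (O − E)² / E
  feathered-shank: (1019 − 936.5)² / 936.5 = 7.2678
  clean-shank: (854 − 936.5)² / 936.5 = 7.2678
χ² = 7.2678 + 7.2678 = 14.5356 ≈ 14.536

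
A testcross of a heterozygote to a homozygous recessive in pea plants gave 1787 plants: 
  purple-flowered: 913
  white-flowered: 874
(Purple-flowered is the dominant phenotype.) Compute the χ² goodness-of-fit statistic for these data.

A testcross of a heterozygote (Aa × aa) gives a 1:1 phenotypic ratio.
Total ratio parts = 2. Expected numbers out of 1787:
  purple-flowered: 1787 × 1/2 = 893.5
  white-flowered: 1787 × 1/2 = 893.5
χ² = Σ (O − E)² / E
  purple-flowered: (913 − 893.5)² / 893.5 = 0.4256
  white-flowered: (874 − 893.5)² / 893.5 = 0.4256
χ² = 0.4256 + 0.4256 = 0.8512 ≈ 0.851

0.851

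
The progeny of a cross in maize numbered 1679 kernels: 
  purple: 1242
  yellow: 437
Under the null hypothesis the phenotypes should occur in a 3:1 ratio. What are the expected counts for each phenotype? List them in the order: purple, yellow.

The 3:1 ratio has 4 parts, so with N = 1679 the expected counts are:
  purple: 1679 × 3/4 = 1259.25
  yellow: 1679 × 1/4 = 419.75

1259.25, 419.75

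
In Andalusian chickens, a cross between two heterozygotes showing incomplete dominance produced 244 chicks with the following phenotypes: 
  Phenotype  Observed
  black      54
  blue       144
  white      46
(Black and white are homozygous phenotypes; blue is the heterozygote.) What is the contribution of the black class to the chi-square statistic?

0.803

With incomplete dominance, a heterozygote × heterozygote cross gives a 1:2:1 phenotypic ratio.
Total ratio parts = 4. Expected numbers out of 244:
  black: 244 × 1/4 = 61
  blue: 244 × 2/4 = 122
  white: 244 × 1/4 = 61
Contribution of black: (54 − 61)² / 61 = 0.8033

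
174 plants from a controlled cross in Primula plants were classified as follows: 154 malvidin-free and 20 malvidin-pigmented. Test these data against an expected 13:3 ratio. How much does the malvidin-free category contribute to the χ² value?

1.127

The 13:3 ratio has 16 parts, so with N = 174 the expected counts are:
  malvidin-free: 174 × 13/16 = 141.375
  malvidin-pigmented: 174 × 3/16 = 32.625
Contribution of malvidin-free: (154 − 141.375)² / 141.375 = 1.1274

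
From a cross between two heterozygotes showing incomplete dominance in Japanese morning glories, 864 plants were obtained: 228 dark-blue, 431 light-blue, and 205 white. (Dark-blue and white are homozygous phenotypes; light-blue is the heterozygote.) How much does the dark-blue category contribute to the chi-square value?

With incomplete dominance, a heterozygote × heterozygote cross gives a 1:2:1 phenotypic ratio.
Total ratio parts = 4. Expected numbers out of 864:
  dark-blue: 864 × 1/4 = 216
  light-blue: 864 × 2/4 = 432
  white: 864 × 1/4 = 216
Contribution of dark-blue: (228 − 216)² / 216 = 0.6667

0.667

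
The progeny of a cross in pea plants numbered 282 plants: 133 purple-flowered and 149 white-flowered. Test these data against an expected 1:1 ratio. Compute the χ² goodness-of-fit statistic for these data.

0.908

Under the 1:1 hypothesis (Σ ratio = 2, N = 282):
  purple-flowered: 282 × 1/2 = 141
  white-flowered: 282 × 1/2 = 141
χ² = Σ (O − E)² / E
  purple-flowered: (133 − 141)² / 141 = 0.4539
  white-flowered: (149 − 141)² / 141 = 0.4539
χ² = 0.4539 + 0.4539 = 0.9078 ≈ 0.908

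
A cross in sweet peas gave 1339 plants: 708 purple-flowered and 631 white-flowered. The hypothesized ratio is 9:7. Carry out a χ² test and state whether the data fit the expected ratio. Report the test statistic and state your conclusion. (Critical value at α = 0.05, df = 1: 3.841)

6.197; not consistent

Expected counts for N = 1339 under a 9:7 ratio (total parts = 16):
  purple-flowered: 1339 × 9/16 = 753.1875
  white-flowered: 1339 × 7/16 = 585.8125
χ² = Σ (O − E)² / E
  purple-flowered: (708 − 753.1875)² / 753.1875 = 2.7110
  white-flowered: (631 − 585.8125)² / 585.8125 = 3.4856
χ² = 2.7110 + 3.4856 = 6.1966 ≈ 6.197
Degrees of freedom = 2 − 1 = 1; critical value at α = 0.05 is 3.841.
Since 6.197 > 3.841, we reject the null hypothesis — the data do not fit the 9:7 ratio.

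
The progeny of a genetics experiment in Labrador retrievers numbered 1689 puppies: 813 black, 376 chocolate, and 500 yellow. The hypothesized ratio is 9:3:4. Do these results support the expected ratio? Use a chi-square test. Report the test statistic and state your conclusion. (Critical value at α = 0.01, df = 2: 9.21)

45.199; not consistent

Expected counts for N = 1689 under a 9:3:4 ratio (total parts = 16):
  black: 1689 × 9/16 = 950.0625
  chocolate: 1689 × 3/16 = 316.6875
  yellow: 1689 × 4/16 = 422.25
χ² = Σ (O − E)² / E
  black: (813 − 950.0625)² / 950.0625 = 19.7736
  chocolate: (376 − 316.6875)² / 316.6875 = 11.1087
  yellow: (500 − 422.25)² / 422.25 = 14.3163
χ² = 19.7736 + 11.1087 + 14.3163 = 45.1986 ≈ 45.199
Degrees of freedom = 3 − 1 = 2; critical value at α = 0.01 is 9.21.
Since 45.199 > 9.21, we reject the null hypothesis — the data do not fit the 9:3:4 ratio.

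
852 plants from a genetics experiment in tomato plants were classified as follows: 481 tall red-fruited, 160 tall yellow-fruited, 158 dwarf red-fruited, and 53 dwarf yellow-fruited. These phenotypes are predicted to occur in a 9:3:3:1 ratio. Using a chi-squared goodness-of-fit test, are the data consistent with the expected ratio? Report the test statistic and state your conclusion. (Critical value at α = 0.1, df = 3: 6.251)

0.027; consistent

Under the 9:3:3:1 hypothesis (Σ ratio = 16, N = 852):
  tall red-fruited: 852 × 9/16 = 479.25
  tall yellow-fruited: 852 × 3/16 = 159.75
  dwarf red-fruited: 852 × 3/16 = 159.75
  dwarf yellow-fruited: 852 × 1/16 = 53.25
χ² = Σ (O − E)² / E
  tall red-fruited: (481 − 479.25)² / 479.25 = 0.0064
  tall yellow-fruited: (160 − 159.75)² / 159.75 = 0.0004
  dwarf red-fruited: (158 − 159.75)² / 159.75 = 0.0192
  dwarf yellow-fruited: (53 − 53.25)² / 53.25 = 0.0012
χ² = 0.0064 + 0.0004 + 0.0192 + 0.0012 = 0.0272 ≈ 0.027
Degrees of freedom = 4 − 1 = 3; critical value at α = 0.1 is 6.251.
Since 0.027 < 6.251, we fail to reject the null hypothesis — the data are consistent with the 9:3:3:1 ratio.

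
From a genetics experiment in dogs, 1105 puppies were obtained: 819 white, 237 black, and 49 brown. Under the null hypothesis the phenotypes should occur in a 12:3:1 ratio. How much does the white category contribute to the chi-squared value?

The 12:3:1 ratio has 16 parts, so with N = 1105 the expected counts are:
  white: 1105 × 12/16 = 828.75
  black: 1105 × 3/16 = 207.1875
  brown: 1105 × 1/16 = 69.0625
Contribution of white: (819 − 828.75)² / 828.75 = 0.1147

0.115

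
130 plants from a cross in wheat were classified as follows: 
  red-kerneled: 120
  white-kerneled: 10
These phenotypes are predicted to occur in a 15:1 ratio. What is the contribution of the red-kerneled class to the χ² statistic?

0.029

Expected counts for N = 130 under a 15:1 ratio (total parts = 16):
  red-kerneled: 130 × 15/16 = 121.875
  white-kerneled: 130 × 1/16 = 8.125
Contribution of red-kerneled: (120 − 121.875)² / 121.875 = 0.0288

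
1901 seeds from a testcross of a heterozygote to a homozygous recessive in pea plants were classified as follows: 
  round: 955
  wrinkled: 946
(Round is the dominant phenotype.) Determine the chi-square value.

0.043

A testcross of a heterozygote (Aa × aa) gives a 1:1 phenotypic ratio.
Expected counts for N = 1901 under a 1:1 ratio (total parts = 2):
  round: 1901 × 1/2 = 950.5
  wrinkled: 1901 × 1/2 = 950.5
χ² = Σ (O − E)² / E
  round: (955 − 950.5)² / 950.5 = 0.0213
  wrinkled: (946 − 950.5)² / 950.5 = 0.0213
χ² = 0.0213 + 0.0213 = 0.0426 ≈ 0.043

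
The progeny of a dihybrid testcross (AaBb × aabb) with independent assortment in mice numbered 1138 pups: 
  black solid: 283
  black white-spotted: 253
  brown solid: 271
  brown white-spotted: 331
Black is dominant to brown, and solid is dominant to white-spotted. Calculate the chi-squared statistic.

A dihybrid testcross with independent assortment gives a 1:1:1:1 ratio.
Total ratio parts = 4. Expected numbers out of 1138:
  black solid: 1138 × 1/4 = 284.5
  black white-spotted: 1138 × 1/4 = 284.5
  brown solid: 1138 × 1/4 = 284.5
  brown white-spotted: 1138 × 1/4 = 284.5
χ² = Σ (O − E)² / E
  black solid: (283 − 284.5)² / 284.5 = 0.0079
  black white-spotted: (253 − 284.5)² / 284.5 = 3.4877
  brown solid: (271 − 284.5)² / 284.5 = 0.6406
  brown white-spotted: (331 − 284.5)² / 284.5 = 7.6002
χ² = 0.0079 + 3.4877 + 0.6406 + 7.6002 = 11.7364 ≈ 11.736

11.736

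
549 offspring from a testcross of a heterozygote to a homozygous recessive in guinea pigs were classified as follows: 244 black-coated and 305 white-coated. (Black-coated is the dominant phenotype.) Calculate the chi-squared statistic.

A testcross of a heterozygote (Aa × aa) gives a 1:1 phenotypic ratio.
Under the 1:1 hypothesis (Σ ratio = 2, N = 549):
  black-coated: 549 × 1/2 = 274.5
  white-coated: 549 × 1/2 = 274.5
χ² = Σ (O − E)² / E
  black-coated: (244 − 274.5)² / 274.5 = 3.3889
  white-coated: (305 − 274.5)² / 274.5 = 3.3889
χ² = 3.3889 + 3.3889 = 6.7778 ≈ 6.778

6.778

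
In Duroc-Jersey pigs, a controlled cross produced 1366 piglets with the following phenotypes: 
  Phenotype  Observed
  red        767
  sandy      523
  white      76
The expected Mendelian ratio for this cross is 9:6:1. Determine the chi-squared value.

1.258

Expected counts for N = 1366 under a 9:6:1 ratio (total parts = 16):
  red: 1366 × 9/16 = 768.375
  sandy: 1366 × 6/16 = 512.25
  white: 1366 × 1/16 = 85.375
χ² = Σ (O − E)² / E
  red: (767 − 768.375)² / 768.375 = 0.0025
  sandy: (523 − 512.25)² / 512.25 = 0.2256
  white: (76 − 85.375)² / 85.375 = 1.0295
χ² = 0.0025 + 0.2256 + 1.0295 = 1.2576 ≈ 1.258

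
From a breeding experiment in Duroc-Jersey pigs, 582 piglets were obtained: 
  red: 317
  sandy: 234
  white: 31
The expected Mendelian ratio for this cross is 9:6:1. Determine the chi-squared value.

2.260

Expected counts for N = 582 under a 9:6:1 ratio (total parts = 16):
  red: 582 × 9/16 = 327.375
  sandy: 582 × 6/16 = 218.25
  white: 582 × 1/16 = 36.375
χ² = Σ (O − E)² / E
  red: (317 − 327.375)² / 327.375 = 0.3288
  sandy: (234 − 218.25)² / 218.25 = 1.1366
  white: (31 − 36.375)² / 36.375 = 0.7942
χ² = 0.3288 + 1.1366 + 0.7942 = 2.2596 ≈ 2.260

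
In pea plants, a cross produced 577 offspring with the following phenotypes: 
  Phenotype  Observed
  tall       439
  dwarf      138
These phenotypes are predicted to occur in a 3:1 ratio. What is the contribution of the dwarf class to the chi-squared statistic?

Total ratio parts = 4. Expected numbers out of 577:
  tall: 577 × 3/4 = 432.75
  dwarf: 577 × 1/4 = 144.25
Contribution of dwarf: (138 − 144.25)² / 144.25 = 0.2708

0.271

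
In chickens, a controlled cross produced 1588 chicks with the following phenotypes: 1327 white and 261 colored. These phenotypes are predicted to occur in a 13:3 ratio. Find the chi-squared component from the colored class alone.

4.536

Total ratio parts = 16. Expected numbers out of 1588:
  white: 1588 × 13/16 = 1290.25
  colored: 1588 × 3/16 = 297.75
Contribution of colored: (261 − 297.75)² / 297.75 = 4.5359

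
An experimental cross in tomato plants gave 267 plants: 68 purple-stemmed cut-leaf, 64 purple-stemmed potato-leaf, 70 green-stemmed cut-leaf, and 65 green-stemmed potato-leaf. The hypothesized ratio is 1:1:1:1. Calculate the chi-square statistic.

Total ratio parts = 4. Expected numbers out of 267:
  purple-stemmed cut-leaf: 267 × 1/4 = 66.75
  purple-stemmed potato-leaf: 267 × 1/4 = 66.75
  green-stemmed cut-leaf: 267 × 1/4 = 66.75
  green-stemmed potato-leaf: 267 × 1/4 = 66.75
χ² = Σ (O − E)² / E
  purple-stemmed cut-leaf: (68 − 66.75)² / 66.75 = 0.0234
  purple-stemmed potato-leaf: (64 − 66.75)² / 66.75 = 0.1133
  green-stemmed cut-leaf: (70 − 66.75)² / 66.75 = 0.1582
  green-stemmed potato-leaf: (65 − 66.75)² / 66.75 = 0.0459
χ² = 0.0234 + 0.1133 + 0.1582 + 0.0459 = 0.3408 ≈ 0.341

0.341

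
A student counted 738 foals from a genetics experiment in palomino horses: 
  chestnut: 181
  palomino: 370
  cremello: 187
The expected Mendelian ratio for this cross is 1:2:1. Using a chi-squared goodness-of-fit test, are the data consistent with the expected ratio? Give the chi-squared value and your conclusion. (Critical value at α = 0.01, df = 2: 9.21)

The 1:2:1 ratio has 4 parts, so with N = 738 the expected counts are:
  chestnut: 738 × 1/4 = 184.5
  palomino: 738 × 2/4 = 369
  cremello: 738 × 1/4 = 184.5
χ² = Σ (O − E)² / E
  chestnut: (181 − 184.5)² / 184.5 = 0.0664
  palomino: (370 − 369)² / 369 = 0.0027
  cremello: (187 − 184.5)² / 184.5 = 0.0339
χ² = 0.0664 + 0.0027 + 0.0339 = 0.103
Degrees of freedom = 3 − 1 = 2; critical value at α = 0.01 is 9.21.
Since 0.103 < 9.21, we fail to reject the null hypothesis — the data are consistent with the 1:2:1 ratio.

0.103; consistent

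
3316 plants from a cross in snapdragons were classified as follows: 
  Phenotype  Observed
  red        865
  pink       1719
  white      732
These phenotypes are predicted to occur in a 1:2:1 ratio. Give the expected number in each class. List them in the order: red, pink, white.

The 1:2:1 ratio has 4 parts, so with N = 3316 the expected counts are:
  red: 3316 × 1/4 = 829
  pink: 3316 × 2/4 = 1658
  white: 3316 × 1/4 = 829

829, 1658, 829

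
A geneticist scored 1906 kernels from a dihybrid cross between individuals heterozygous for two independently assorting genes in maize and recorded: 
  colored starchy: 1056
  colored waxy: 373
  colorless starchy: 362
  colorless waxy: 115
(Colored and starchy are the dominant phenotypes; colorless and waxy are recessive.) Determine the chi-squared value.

A dihybrid F₂ with independent assortment and complete dominance at both loci gives a 9:3:3:1 phenotypic ratio.
Total ratio parts = 16. Expected numbers out of 1906:
  colored starchy: 1906 × 9/16 = 1072.125
  colored waxy: 1906 × 3/16 = 357.375
  colorless starchy: 1906 × 3/16 = 357.375
  colorless waxy: 1906 × 1/16 = 119.125
χ² = Σ (O − E)² / E
  colored starchy: (1056 − 1072.125)² / 1072.125 = 0.2425
  colored waxy: (373 − 357.375)² / 357.375 = 0.6831
  colorless starchy: (362 − 357.375)² / 357.375 = 0.0599
  colorless waxy: (115 − 119.125)² / 119.125 = 0.1428
χ² = 0.2425 + 0.6831 + 0.0599 + 0.1428 = 1.1283 ≈ 1.128

1.128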